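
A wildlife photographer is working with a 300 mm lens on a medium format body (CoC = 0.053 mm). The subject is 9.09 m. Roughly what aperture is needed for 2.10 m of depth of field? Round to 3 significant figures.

Write h = H − f = f²/(N·c). The thin-lens limits are Dn = s·h/(h + (s−f)) and Df = s·h/(h − (s−f)), so DoF = Df − Dn = 2·s·(s−f)·h / (h² − (s−f)²).
That is a quadratic in h: DoF·h² − 2·s·(s−f)·h − DoF·(s−f)² = 0 ⇒ h = (s−f)·(s + √(s² + DoF²)) / DoF = 8790 × (9090 + √(9090² + 2100²)) / 2100 = 8790 × (9090 + 9329.42) / 2100 ≈ 77098 mm.
Then N = f²/(c·h) = 300² / (0.053 × 77098) = 90000 / 4086.2 ≈ 22.

f/22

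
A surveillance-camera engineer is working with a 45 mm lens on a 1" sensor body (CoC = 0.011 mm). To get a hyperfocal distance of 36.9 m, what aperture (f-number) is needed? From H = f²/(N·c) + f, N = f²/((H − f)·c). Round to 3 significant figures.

f/5

Rearrange H = f²/(N·c) + f for N: N = f² / ((H − f)·c).
N = 45² / ((36900 − 45) × 0.011) = 2025 / 405.4 ≈ 5.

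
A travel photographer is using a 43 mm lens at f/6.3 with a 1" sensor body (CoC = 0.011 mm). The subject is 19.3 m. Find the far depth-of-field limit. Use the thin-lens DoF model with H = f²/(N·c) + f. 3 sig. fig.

69.4 m

Hyperfocal distance H = f²/(N·c) + f = 43²/(6.3 × 0.011) + 43 = 1849/0.0693 + 43 ≈ 26724.1 mm ≈ 26.72 m.
Far limit Df = s·(H − f)/(H − s) = 19300 × (26724.1 − 43) / (26724.1 − 19300) = 19300 × 26681.1 / 7424.1 ≈ 69361 mm ≈ 69.4 m.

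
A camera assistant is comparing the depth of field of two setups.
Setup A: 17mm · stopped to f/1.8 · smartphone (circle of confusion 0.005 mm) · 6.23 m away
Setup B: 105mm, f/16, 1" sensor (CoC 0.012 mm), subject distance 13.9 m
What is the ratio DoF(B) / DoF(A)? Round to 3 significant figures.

Setup A: H = 17²/(1.8×0.005) + 17 ≈ 32128.1 mm; DoF = Df − Dn = 7724.6 − 5220.0 ≈ 2504.6 mm.
Setup B: H = 105²/(16×0.012) + 105 ≈ 57526.9 mm; DoF = Df − Dn = 18295.2 − 11207.5 ≈ 7087.7 mm.
Ratio = 7087.7 / 2504.6 ≈ 2.83.

2.83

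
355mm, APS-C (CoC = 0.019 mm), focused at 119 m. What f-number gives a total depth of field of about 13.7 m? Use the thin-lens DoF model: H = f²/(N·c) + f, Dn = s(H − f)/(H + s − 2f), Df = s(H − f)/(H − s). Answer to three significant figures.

f/3.21

Write h = H − f = f²/(N·c). The thin-lens limits are Dn = s·h/(h + (s−f)) and Df = s·h/(h − (s−f)), so DoF = Df − Dn = 2·s·(s−f)·h / (h² − (s−f)²).
That is a quadratic in h: DoF·h² − 2·s·(s−f)·h − DoF·(s−f)² = 0 ⇒ h = (s−f)·(s + √(s² + DoF²)) / DoF = 118645 × (119000 + √(119000² + 13700²)) / 13700 = 118645 × (119000 + 119786) / 13700 ≈ 2067939 mm.
Then N = f²/(c·h) = 355² / (0.019 × 2067939) = 126025 / 39291 ≈ 3.21.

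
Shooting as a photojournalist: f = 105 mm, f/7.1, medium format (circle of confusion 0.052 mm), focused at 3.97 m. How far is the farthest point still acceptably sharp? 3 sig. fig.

4.56 m

Hyperfocal distance H = f²/(N·c) + f = 105²/(7.1 × 0.052) + 105 = 11025/0.3692 + 105 ≈ 29966.9 mm ≈ 29.97 m.
Far limit Df = s·(H − f)/(H − s) = 3970 × (29966.9 − 105) / (29966.9 − 3970) = 3970 × 29861.9 / 25996.9 ≈ 4560.2 mm ≈ 4.56 m.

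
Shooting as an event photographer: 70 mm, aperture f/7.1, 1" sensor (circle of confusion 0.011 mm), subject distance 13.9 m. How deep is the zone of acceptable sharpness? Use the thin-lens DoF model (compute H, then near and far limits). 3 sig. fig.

Hyperfocal distance H = f²/(N·c) + f = 70²/(7.1 × 0.011) + 70 = 4900/0.0781 + 70 ≈ 62810.1 mm ≈ 62.81 m.
Near limit Dn = s·(H − f)/(H + s − 2f) = 13900 × (62810.1 − 70) / (62810.1 + 13900 − 2 × 70) = 13900 × 62740.1 / 76570.1 ≈ 11389.4 mm.
Far limit Df = s·(H − f)/(H − s) = 13900 × (62810.1 − 70) / (62810.1 − 13900) = 13900 × 62740.1 / 48910.1 ≈ 17830.4 mm.
Depth of field = Df − Dn = 17830.4 − 11389.4 ≈ 6441.0 mm ≈ 6.44 m.

6.44 m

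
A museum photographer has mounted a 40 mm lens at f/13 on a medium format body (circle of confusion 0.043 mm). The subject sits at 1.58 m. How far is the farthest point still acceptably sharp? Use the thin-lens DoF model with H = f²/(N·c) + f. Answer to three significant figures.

Hyperfocal distance H = f²/(N·c) + f = 40²/(13 × 0.043) + 40 = 1600/0.559 + 40 ≈ 2902.3 mm ≈ 2.902 m.
Far limit Df = s·(H − f)/(H − s) = 1580 × (2902.3 − 40) / (2902.3 − 1580) = 1580 × 2862.3 / 1322.3 ≈ 3420.2 mm ≈ 3.42 m.

3.42 m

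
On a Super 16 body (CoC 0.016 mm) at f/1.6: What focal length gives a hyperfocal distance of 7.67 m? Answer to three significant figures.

14.0 mm

From H = f²/(N·c) + f, with f ≪ H: f ≈ √(H·N·c) = √(7670 × 1.6 × 0.016) = √196.35 ≈ 14.01 mm.
The +f correction barely moves this — solving exactly, f² + N·c·f − N·c·H = 0 ⇒ f = (−N·c + √((N·c)² + 4·N·c·H))/2 = (−0.0256 + √785.41)/2 ≈ 14.000 mm, so f ≈ 14.0 mm.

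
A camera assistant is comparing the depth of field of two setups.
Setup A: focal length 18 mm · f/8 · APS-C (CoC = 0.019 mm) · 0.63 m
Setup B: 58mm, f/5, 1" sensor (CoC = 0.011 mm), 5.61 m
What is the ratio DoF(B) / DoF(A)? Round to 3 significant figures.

2.60

Setup A: H = 18²/(8×0.019) + 18 ≈ 2149.6 mm; DoF = Df − Dn = 883.73 − 489.47 ≈ 394.26 mm.
Setup B: H = 58²/(5×0.011) + 58 ≈ 61221.6 mm; DoF = Df − Dn = 6170.1 − 5143.1 ≈ 1027.0 mm.
Ratio = 1027.0 / 394.26 ≈ 2.60.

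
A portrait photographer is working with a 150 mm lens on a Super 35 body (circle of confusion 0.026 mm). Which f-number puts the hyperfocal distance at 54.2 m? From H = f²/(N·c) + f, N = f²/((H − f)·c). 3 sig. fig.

f/16

Rearrange H = f²/(N·c) + f for N: N = f² / ((H − f)·c).
N = 150² / ((54200 − 150) × 0.026) = 22500 / 1405 ≈ 16.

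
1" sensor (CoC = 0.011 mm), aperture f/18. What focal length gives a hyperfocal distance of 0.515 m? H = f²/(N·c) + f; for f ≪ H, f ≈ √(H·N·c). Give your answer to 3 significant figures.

From H = f²/(N·c) + f, with f ≪ H: f ≈ √(H·N·c) = √(515 × 18 × 0.011) = √101.97 ≈ 10.10 mm.
Exact: f² + N·c·f − N·c·H = 0 ⇒ f = (−N·c + √((N·c)² + 4·N·c·H))/2 = (−0.198 + √407.92)/2 ≈ 9.9995 mm ≈ 10.0 mm.

10.0 mm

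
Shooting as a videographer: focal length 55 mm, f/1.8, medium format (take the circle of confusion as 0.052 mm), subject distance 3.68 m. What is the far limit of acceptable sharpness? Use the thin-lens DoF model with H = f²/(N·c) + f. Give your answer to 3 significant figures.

4.14 m

Hyperfocal distance H = f²/(N·c) + f = 55²/(1.8 × 0.052) + 55 = 3025/0.0936 + 55 ≈ 32373.4 mm ≈ 32.37 m.
Far limit Df = s·(H − f)/(H − s) = 3680 × (32373.4 − 55) / (32373.4 − 3680) = 3680 × 32318.4 / 28693.4 ≈ 4144.9 mm ≈ 4.14 m.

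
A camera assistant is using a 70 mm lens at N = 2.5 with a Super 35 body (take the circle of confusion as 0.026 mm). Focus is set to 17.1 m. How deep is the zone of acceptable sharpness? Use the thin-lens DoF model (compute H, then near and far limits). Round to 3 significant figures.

Hyperfocal distance H = f²/(N·c) + f = 70²/(2.5 × 0.026) + 70 = 4900/0.065 + 70 ≈ 75454.6 mm ≈ 75.45 m.
Near limit Dn = s·(H − f)/(H + s − 2f) = 17100 × (75454.6 − 70) / (75454.6 + 17100 − 2 × 70) = 17100 × 75384.6 / 92414.6 ≈ 13948.8 mm.
Far limit Df = s·(H − f)/(H − s) = 17100 × (75454.6 − 70) / (75454.6 − 17100) = 17100 × 75384.6 / 58354.6 ≈ 22090.4 mm.
Depth of field = Df − Dn = 22090.4 − 13948.8 ≈ 8141.6 mm ≈ 8.14 m.

8.14 m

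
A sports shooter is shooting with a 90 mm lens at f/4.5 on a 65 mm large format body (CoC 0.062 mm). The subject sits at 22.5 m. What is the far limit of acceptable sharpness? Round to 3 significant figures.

98.6 m

Hyperfocal distance H = f²/(N·c) + f = 90²/(4.5 × 0.062) + 90 = 8100/0.279 + 90 ≈ 29122.3 mm ≈ 29.12 m.
Far limit Df = s·(H − f)/(H − s) = 22500 × (29122.3 − 90) / (29122.3 − 22500) = 22500 × 29032.3 / 6622.3 ≈ 98641 mm ≈ 98.6 m.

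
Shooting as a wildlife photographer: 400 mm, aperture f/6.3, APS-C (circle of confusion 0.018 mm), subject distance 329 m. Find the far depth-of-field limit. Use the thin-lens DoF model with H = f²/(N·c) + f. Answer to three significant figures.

Hyperfocal distance H = f²/(N·c) + f = 400²/(6.3 × 0.018) + 400 = 160000/0.1134 + 400 ≈ 1411334.7 mm ≈ 1411 m.
Far limit Df = s·(H − f)/(H − s) = 329000 × (1411334.7 − 400) / (1411334.7 − 329000) = 329000 × 1410934.7 / 1082334.7 ≈ 428885 mm ≈ 429 m.

429 m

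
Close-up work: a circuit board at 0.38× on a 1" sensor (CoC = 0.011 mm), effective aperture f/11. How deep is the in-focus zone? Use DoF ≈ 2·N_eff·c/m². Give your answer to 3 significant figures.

At magnification m, DoF ≈ 2·N_eff·c/m² = 2 × 11 × 0.011 / 0.38² = 0.242 / 0.1444 ≈ 1.68 mm.

1.68 mm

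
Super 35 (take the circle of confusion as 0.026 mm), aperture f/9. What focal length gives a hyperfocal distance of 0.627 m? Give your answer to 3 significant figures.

12.0 mm

From H = f²/(N·c) + f, with f ≪ H: f ≈ √(H·N·c) = √(627 × 9 × 0.026) = √146.72 ≈ 12.11 mm.
Exact: f² + N·c·f − N·c·H = 0 ⇒ f = (−N·c + √((N·c)² + 4·N·c·H))/2 = (−0.234 + √586.93)/2 ≈ 11.996 mm ≈ 12.0 mm.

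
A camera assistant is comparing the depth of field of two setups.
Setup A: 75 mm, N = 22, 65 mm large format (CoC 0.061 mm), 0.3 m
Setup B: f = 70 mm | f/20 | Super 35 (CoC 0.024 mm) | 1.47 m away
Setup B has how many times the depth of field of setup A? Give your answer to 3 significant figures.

12.7

Setup A: H = 75²/(22×0.061) + 75 ≈ 4266.5 mm; DoF = Df − Dn = 317.017 − 284.716 ≈ 32.301 mm.
Setup B: H = 70²/(20×0.024) + 70 ≈ 10278.3 mm; DoF = Df − Dn = 1703.64 − 1292.71 ≈ 410.93 mm.
Ratio = 410.93 / 32.301 ≈ 12.7.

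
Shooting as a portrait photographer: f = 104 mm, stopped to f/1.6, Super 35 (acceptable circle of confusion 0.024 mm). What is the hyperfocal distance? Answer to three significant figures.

Hyperfocal distance H = f²/(N·c) + f = 104²/(1.6 × 0.024) + 104 = 10816/0.0384 + 104 ≈ 281770.7 mm ≈ 282 m.

282 m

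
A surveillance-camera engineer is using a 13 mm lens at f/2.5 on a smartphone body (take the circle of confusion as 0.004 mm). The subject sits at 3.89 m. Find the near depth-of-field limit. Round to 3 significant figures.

Hyperfocal distance H = f²/(N·c) + f = 13²/(2.5 × 0.004) + 13 = 169/0.01 + 13 ≈ 16913.0 mm ≈ 16.91 m.
Near limit Dn = s·(H − f)/(H + s − 2f) = 3890 × (16913.0 − 13) / (16913.0 + 3890 − 2 × 13) = 3890 × 16900.0 / 20777.0 ≈ 3164.1 mm ≈ 3.16 m.

3.16 m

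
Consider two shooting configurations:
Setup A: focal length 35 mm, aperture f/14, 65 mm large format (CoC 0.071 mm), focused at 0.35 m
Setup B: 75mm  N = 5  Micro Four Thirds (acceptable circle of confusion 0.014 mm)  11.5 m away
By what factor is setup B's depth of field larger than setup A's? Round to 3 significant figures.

Setup A: H = 35²/(14×0.071) + 35 ≈ 1267.4 mm; DoF = Df − Dn = 470.18 − 278.75 ≈ 191.43 mm.
Setup B: H = 75²/(5×0.014) + 75 ≈ 80432.1 mm; DoF = Df − Dn = 13406.0 − 10068.5 ≈ 3337.5 mm.
Ratio = 3337.5 / 191.43 ≈ 17.4.

17.4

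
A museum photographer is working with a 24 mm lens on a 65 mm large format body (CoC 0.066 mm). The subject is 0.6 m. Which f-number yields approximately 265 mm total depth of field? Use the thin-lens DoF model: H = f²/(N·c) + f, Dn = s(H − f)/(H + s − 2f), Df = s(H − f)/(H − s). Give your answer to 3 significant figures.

f/3.20

Write h = H − f = f²/(N·c). The thin-lens limits are Dn = s·h/(h + (s−f)) and Df = s·h/(h − (s−f)), so DoF = Df − Dn = 2·s·(s−f)·h / (h² − (s−f)²).
That is a quadratic in h: DoF·h² − 2·s·(s−f)·h − DoF·(s−f)² = 0 ⇒ h = (s−f)·(s + √(s² + DoF²)) / DoF = 576 × (600 + √(600² + 265²)) / 265 = 576 × (600 + 655.915) / 265 ≈ 2729.8 mm.
Then N = f²/(c·h) = 24² / (0.066 × 2729.8) = 576 / 180.17 ≈ 3.20.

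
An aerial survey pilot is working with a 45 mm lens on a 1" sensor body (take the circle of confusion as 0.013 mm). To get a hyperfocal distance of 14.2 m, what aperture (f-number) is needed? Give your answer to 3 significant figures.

Rearrange H = f²/(N·c) + f for N: N = f² / ((H − f)·c).
N = 45² / ((14200 − 45) × 0.013) = 2025 / 184.0 ≈ 11.

f/11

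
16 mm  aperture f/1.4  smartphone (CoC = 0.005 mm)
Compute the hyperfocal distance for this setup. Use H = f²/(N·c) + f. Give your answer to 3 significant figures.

Hyperfocal distance H = f²/(N·c) + f = 16²/(1.4 × 0.005) + 16 = 256/0.007 + 16 ≈ 36587.4 mm ≈ 36.6 m.

36.6 m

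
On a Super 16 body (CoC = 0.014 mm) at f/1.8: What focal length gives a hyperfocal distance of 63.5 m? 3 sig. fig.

From H = f²/(N·c) + f, with f ≪ H: f ≈ √(H·N·c) = √(63500 × 1.8 × 0.014) = √1600.2 ≈ 40.00 mm.
The +f correction barely moves this — solving exactly, f² + N·c·f − N·c·H = 0 ⇒ f = (−N·c + √((N·c)² + 4·N·c·H))/2 = (−0.0252 + √6400.8)/2 ≈ 39.990 mm, so f ≈ 40.0 mm.

40.0 mm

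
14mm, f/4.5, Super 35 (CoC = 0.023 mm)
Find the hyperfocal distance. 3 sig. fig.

Hyperfocal distance H = f²/(N·c) + f = 14²/(4.5 × 0.023) + 14 = 196/0.1035 + 14 ≈ 1907.7 mm ≈ 1.91 m.

1.91 m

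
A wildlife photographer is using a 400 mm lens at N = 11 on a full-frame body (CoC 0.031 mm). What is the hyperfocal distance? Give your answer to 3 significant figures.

Hyperfocal distance H = f²/(N·c) + f = 400²/(11 × 0.031) + 400 = 160000/0.341 + 400 ≈ 469608.2 mm ≈ 470 m.

470 m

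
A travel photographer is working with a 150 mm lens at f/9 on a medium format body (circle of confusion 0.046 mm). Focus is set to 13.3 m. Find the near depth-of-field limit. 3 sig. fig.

10.7 m

Hyperfocal distance H = f²/(N·c) + f = 150²/(9 × 0.046) + 150 = 22500/0.414 + 150 ≈ 54497.8 mm ≈ 54.50 m.
Near limit Dn = s·(H − f)/(H + s − 2f) = 13300 × (54497.8 − 150) / (54497.8 + 13300 − 2 × 150) = 13300 × 54347.8 / 67497.8 ≈ 10709 mm ≈ 10.7 m.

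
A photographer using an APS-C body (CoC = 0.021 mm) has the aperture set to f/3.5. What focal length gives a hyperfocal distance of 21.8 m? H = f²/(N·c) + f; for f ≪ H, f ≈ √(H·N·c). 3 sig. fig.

40.0 mm

From H = f²/(N·c) + f, with f ≪ H: f ≈ √(H·N·c) = √(21800 × 3.5 × 0.021) = √1602.3 ≈ 40.03 mm.
The +f correction barely moves this — solving exactly, f² + N·c·f − N·c·H = 0 ⇒ f = (−N·c + √((N·c)² + 4·N·c·H))/2 = (−0.0735 + √6409.2)/2 ≈ 39.992 mm, so f ≈ 40.0 mm.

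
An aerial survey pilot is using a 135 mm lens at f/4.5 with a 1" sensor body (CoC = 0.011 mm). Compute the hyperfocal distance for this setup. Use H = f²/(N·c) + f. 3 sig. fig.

Hyperfocal distance H = f²/(N·c) + f = 135²/(4.5 × 0.011) + 135 = 18225/0.0495 + 135 ≈ 368316.8 mm ≈ 368 m.

368 m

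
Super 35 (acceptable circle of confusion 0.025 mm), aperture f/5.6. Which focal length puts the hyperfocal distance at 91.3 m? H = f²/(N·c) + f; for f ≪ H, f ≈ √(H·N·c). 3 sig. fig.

From H = f²/(N·c) + f, with f ≪ H: f ≈ √(H·N·c) = √(91300 × 5.6 × 0.025) = √12782 ≈ 113.1 mm.
The +f correction barely moves this — solving exactly, f² + N·c·f − N·c·H = 0 ⇒ f = (−N·c + √((N·c)² + 4·N·c·H))/2 = (−0.14 + √51128)/2 ≈ 112.99 mm, so f ≈ 113 mm.

113 mm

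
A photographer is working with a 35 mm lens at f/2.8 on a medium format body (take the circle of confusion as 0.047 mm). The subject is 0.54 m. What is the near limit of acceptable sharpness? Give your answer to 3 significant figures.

Hyperfocal distance H = f²/(N·c) + f = 35²/(2.8 × 0.047) + 35 = 1225/0.1316 + 35 ≈ 9343.5 mm ≈ 9.344 m.
Near limit Dn = s·(H − f)/(H + s − 2f) = 540 × (9343.5 − 35) / (9343.5 + 540 − 2 × 35) = 540 × 9308.5 / 9813.5 ≈ 512.21 mm ≈ 0.512 m.

0.512 m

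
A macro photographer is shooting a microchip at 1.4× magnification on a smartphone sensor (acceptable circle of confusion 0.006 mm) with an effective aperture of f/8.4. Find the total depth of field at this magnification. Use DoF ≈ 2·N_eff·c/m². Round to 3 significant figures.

0.0514 mm

At magnification m, DoF ≈ 2·N_eff·c/m² = 2 × 8.4 × 0.006 / 1.4² = 0.1008 / 1.96 ≈ 0.0514 mm.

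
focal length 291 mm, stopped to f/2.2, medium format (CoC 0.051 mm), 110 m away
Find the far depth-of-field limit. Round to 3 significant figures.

Hyperfocal distance H = f²/(N·c) + f = 291²/(2.2 × 0.051) + 291 = 84681/0.1122 + 291 ≈ 755023.6 mm ≈ 755.0 m.
Far limit Df = s·(H − f)/(H − s) = 110000 × (755023.6 − 291) / (755023.6 − 110000) = 110000 × 754732.6 / 645023.6 ≈ 128709 mm ≈ 129 m.

129 m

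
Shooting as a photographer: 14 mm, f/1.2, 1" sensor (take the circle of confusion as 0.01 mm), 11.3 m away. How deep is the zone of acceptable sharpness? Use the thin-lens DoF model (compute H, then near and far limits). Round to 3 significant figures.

Hyperfocal distance H = f²/(N·c) + f = 14²/(1.2 × 0.01) + 14 = 196/0.012 + 14 ≈ 16347.3 mm ≈ 16.35 m.
Near limit Dn = s·(H − f)/(H + s − 2f) = 11300 × (16347.3 − 14) / (16347.3 + 11300 − 2 × 14) = 11300 × 16333.3 / 27619.3 ≈ 6683 mm.
Far limit Df = s·(H − f)/(H − s) = 11300 × (16347.3 − 14) / (16347.3 − 11300) = 11300 × 16333.3 / 5047.3 ≈ 36567 mm.
Depth of field = Df − Dn = 36567 − 6683 ≈ 29884 mm ≈ 29.9 m.

29.9 m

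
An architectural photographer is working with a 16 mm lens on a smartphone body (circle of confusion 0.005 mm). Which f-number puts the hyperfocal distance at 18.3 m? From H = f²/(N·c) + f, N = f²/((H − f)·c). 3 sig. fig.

Rearrange H = f²/(N·c) + f for N: N = f² / ((H − f)·c).
N = 16² / ((18300 − 16) × 0.005) = 256 / 91.42 ≈ 2.80.

f/2.80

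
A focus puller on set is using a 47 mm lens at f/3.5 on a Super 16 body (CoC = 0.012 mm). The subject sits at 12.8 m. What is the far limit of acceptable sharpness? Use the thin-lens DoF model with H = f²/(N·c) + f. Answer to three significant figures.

Hyperfocal distance H = f²/(N·c) + f = 47²/(3.5 × 0.012) + 47 = 2209/0.042 + 47 ≈ 52642.2 mm ≈ 52.64 m.
Far limit Df = s·(H − f)/(H − s) = 12800 × (52642.2 − 47) / (52642.2 − 12800) = 12800 × 52595.2 / 39842.2 ≈ 16897 mm ≈ 16.9 m.

16.9 m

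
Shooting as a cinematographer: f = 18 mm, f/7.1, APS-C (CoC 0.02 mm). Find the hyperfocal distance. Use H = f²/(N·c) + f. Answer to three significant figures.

2.30 m

Hyperfocal distance H = f²/(N·c) + f = 18²/(7.1 × 0.02) + 18 = 324/0.142 + 18 ≈ 2299.7 mm ≈ 2.30 m.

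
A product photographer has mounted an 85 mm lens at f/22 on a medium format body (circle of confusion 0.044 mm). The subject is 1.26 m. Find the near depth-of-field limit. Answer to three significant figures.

Hyperfocal distance H = f²/(N·c) + f = 85²/(22 × 0.044) + 85 = 7225/0.968 + 85 ≈ 7548.8 mm ≈ 7.549 m.
Near limit Dn = s·(H − f)/(H + s − 2f) = 1260 × (7548.8 − 85) / (7548.8 + 1260 − 2 × 85) = 1260 × 7463.8 / 8638.8 ≈ 1088.6 mm ≈ 1.09 m.

1.09 m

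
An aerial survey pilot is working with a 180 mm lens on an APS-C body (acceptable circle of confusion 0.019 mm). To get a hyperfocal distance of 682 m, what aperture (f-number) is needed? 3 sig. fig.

Rearrange H = f²/(N·c) + f for N: N = f² / ((H − f)·c).
N = 180² / ((682000 − 180) × 0.019) = 32400 / 12955 ≈ 2.50.

f/2.50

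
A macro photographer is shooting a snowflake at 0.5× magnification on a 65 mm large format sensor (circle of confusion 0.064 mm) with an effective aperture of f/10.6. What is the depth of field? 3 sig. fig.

5.43 mm

At magnification m, DoF ≈ 2·N_eff·c/m² = 2 × 10.6 × 0.064 / 0.5² = 1.357 / 0.25 ≈ 5.43 mm.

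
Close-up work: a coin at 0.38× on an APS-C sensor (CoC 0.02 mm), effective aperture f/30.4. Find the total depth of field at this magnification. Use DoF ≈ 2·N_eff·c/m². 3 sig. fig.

8.42 mm

At magnification m, DoF ≈ 2·N_eff·c/m² = 2 × 30.4 × 0.02 / 0.38² = 1.216 / 0.1444 ≈ 8.42 mm.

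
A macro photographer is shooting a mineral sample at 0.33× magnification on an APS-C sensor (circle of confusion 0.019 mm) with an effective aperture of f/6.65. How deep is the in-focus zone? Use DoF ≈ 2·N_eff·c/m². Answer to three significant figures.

At magnification m, DoF ≈ 2·N_eff·c/m² = 2 × 6.65 × 0.019 / 0.33² = 0.2527 / 0.1089 ≈ 2.32 mm.

2.32 mm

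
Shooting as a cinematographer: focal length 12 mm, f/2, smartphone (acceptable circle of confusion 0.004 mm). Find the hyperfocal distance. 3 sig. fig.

Hyperfocal distance H = f²/(N·c) + f = 12²/(2 × 0.004) + 12 = 144/0.008 + 12 ≈ 18012.0 mm ≈ 18.0 m.

18.0 m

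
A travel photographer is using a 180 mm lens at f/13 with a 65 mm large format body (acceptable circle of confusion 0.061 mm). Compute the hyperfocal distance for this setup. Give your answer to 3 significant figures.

41.0 m

Hyperfocal distance H = f²/(N·c) + f = 180²/(13 × 0.061) + 180 = 32400/0.793 + 180 ≈ 41037.5 mm ≈ 41.0 m.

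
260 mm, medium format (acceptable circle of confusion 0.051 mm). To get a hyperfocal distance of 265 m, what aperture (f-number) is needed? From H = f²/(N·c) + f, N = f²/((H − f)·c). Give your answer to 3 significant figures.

Rearrange H = f²/(N·c) + f for N: N = f² / ((H − f)·c).
N = 260² / ((265000 − 260) × 0.051) = 67600 / 13502 ≈ 5.01.

f/5.01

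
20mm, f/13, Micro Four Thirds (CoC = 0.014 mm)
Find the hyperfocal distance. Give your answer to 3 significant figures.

Hyperfocal distance H = f²/(N·c) + f = 20²/(13 × 0.014) + 20 = 400/0.182 + 20 ≈ 2217.8 mm ≈ 2.22 m.

2.22 m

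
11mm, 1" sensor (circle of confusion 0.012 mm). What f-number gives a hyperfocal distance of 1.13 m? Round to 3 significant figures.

f/9.01

Rearrange H = f²/(N·c) + f for N: N = f² / ((H − f)·c).
N = 11² / ((1130 − 11) × 0.012) = 121 / 13.43 ≈ 9.01.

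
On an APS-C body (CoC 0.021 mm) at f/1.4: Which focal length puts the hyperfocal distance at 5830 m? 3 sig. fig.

414 mm

From H = f²/(N·c) + f, with f ≪ H: f ≈ √(H·N·c) = √(5830000 × 1.4 × 0.021) = √171402 ≈ 414.0 mm.
The +f correction barely moves this — solving exactly, f² + N·c·f − N·c·H = 0 ⇒ f = (−N·c + √((N·c)² + 4·N·c·H))/2 = (−0.0294 + √685608)/2 ≈ 413.99 mm, so f ≈ 414 mm.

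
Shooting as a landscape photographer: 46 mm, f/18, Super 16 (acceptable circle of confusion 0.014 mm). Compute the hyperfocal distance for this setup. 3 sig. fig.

8.44 m

Hyperfocal distance H = f²/(N·c) + f = 46²/(18 × 0.014) + 46 = 2116/0.252 + 46 ≈ 8442.8 mm ≈ 8.44 m.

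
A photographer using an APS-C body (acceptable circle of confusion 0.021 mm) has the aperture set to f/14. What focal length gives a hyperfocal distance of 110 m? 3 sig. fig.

From H = f²/(N·c) + f, with f ≪ H: f ≈ √(H·N·c) = √(110000 × 14 × 0.021) = √32340 ≈ 179.8 mm.
The +f correction barely moves this — solving exactly, f² + N·c·f − N·c·H = 0 ⇒ f = (−N·c + √((N·c)² + 4·N·c·H))/2 = (−0.294 + √129360)/2 ≈ 179.69 mm, so f ≈ 180 mm.

180 mm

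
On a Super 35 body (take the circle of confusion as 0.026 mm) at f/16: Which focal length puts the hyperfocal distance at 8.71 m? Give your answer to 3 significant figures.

From H = f²/(N·c) + f, with f ≪ H: f ≈ √(H·N·c) = √(8710 × 16 × 0.026) = √3623.4 ≈ 60.19 mm.
Exact: f² + N·c·f − N·c·H = 0 ⇒ f = (−N·c + √((N·c)² + 4·N·c·H))/2 = (−0.416 + √14494)/2 ≈ 59.987 mm ≈ 60.0 mm.

60.0 mm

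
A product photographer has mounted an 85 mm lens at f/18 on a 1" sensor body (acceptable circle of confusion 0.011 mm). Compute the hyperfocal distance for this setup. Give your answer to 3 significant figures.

Hyperfocal distance H = f²/(N·c) + f = 85²/(18 × 0.011) + 85 = 7225/0.198 + 85 ≈ 36574.9 mm ≈ 36.6 m.

36.6 m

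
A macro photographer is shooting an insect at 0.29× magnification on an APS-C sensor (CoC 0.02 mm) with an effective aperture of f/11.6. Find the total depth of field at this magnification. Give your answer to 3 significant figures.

5.52 mm

At magnification m, DoF ≈ 2·N_eff·c/m² = 2 × 11.6 × 0.02 / 0.29² = 0.464 / 0.0841 ≈ 5.52 mm.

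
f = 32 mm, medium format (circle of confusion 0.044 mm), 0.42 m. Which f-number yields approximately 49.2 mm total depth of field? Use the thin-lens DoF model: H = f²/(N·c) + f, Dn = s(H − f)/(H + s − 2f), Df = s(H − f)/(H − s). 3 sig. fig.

f/3.50

Write h = H − f = f²/(N·c). The thin-lens limits are Dn = s·h/(h + (s−f)) and Df = s·h/(h − (s−f)), so DoF = Df − Dn = 2·s·(s−f)·h / (h² − (s−f)²).
That is a quadratic in h: DoF·h² − 2·s·(s−f)·h − DoF·(s−f)² = 0 ⇒ h = (s−f)·(s + √(s² + DoF²)) / DoF = 388 × (420 + √(420² + 49.2²)) / 49.2 = 388 × (420 + 422.872) / 49.2 ≈ 6647.0 mm.
Then N = f²/(c·h) = 32² / (0.044 × 6647.0) = 1024 / 292.47 ≈ 3.50.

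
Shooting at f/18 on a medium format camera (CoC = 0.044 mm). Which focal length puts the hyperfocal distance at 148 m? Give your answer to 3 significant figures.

From H = f²/(N·c) + f, with f ≪ H: f ≈ √(H·N·c) = √(148000 × 18 × 0.044) = √117216 ≈ 342.4 mm.
The +f correction barely moves this — solving exactly, f² + N·c·f − N·c·H = 0 ⇒ f = (−N·c + √((N·c)² + 4·N·c·H))/2 = (−0.792 + √468865)/2 ≈ 341.97 mm, so f ≈ 342 mm.

342 mm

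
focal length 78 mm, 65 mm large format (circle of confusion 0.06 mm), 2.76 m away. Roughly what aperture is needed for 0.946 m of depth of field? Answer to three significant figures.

Write h = H − f = f²/(N·c). The thin-lens limits are Dn = s·h/(h + (s−f)) and Df = s·h/(h − (s−f)), so DoF = Df − Dn = 2·s·(s−f)·h / (h² − (s−f)²).
That is a quadratic in h: DoF·h² − 2·s·(s−f)·h − DoF·(s−f)² = 0 ⇒ h = (s−f)·(s + √(s² + DoF²)) / DoF = 2682 × (2760 + √(2760² + 946²)) / 946 = 2682 × (2760 + 2917.62) / 946 ≈ 16097 mm.
Then N = f²/(c·h) = 78² / (0.06 × 16097) = 6084 / 965.80 ≈ 6.30.

f/6.30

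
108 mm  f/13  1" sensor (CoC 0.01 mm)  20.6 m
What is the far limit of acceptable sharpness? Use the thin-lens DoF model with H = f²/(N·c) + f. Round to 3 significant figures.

Hyperfocal distance H = f²/(N·c) + f = 108²/(13 × 0.01) + 108 = 11664/0.13 + 108 ≈ 89831.1 mm ≈ 89.83 m.
Far limit Df = s·(H − f)/(H − s) = 20600 × (89831.1 − 108) / (89831.1 − 20600) = 20600 × 89723.1 / 69231.1 ≈ 26697 mm ≈ 26.7 m.

26.7 m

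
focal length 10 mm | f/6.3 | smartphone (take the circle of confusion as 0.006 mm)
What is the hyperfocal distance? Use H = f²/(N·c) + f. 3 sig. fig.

2.66 m

Hyperfocal distance H = f²/(N·c) + f = 10²/(6.3 × 0.006) + 10 = 100/0.0378 + 10 ≈ 2655.5 mm ≈ 2.66 m.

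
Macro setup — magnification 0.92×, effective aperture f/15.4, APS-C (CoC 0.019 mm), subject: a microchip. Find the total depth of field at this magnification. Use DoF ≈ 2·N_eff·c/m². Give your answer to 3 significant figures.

0.691 mm

At magnification m, DoF ≈ 2·N_eff·c/m² = 2 × 15.4 × 0.019 / 0.92² = 0.5852 / 0.8464 ≈ 0.691 mm.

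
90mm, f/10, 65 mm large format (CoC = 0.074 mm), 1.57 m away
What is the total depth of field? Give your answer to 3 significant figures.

Hyperfocal distance H = f²/(N·c) + f = 90²/(10 × 0.074) + 90 = 8100/0.74 + 90 ≈ 11035.9 mm ≈ 11.04 m.
Near limit Dn = s·(H − f)/(H + s − 2f) = 1570 × (11035.9 − 90) / (11035.9 + 1570 − 2 × 90) = 1570 × 10945.9 / 12425.9 ≈ 1383.00 mm.
Far limit Df = s·(H − f)/(H − s) = 1570 × (11035.9 − 90) / (11035.9 − 1570) = 1570 × 10945.9 / 9465.9 ≈ 1815.47 mm.
Depth of field = Df − Dn = 1815.47 − 1383.00 ≈ 432.47 mm.

432 mm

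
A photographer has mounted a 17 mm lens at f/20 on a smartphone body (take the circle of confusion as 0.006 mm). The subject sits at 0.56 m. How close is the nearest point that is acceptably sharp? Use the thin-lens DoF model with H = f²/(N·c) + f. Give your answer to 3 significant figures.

Hyperfocal distance H = f²/(N·c) + f = 17²/(20 × 0.006) + 17 = 289/0.12 + 17 ≈ 2425.3 mm ≈ 2.425 m.
Near limit Dn = s·(H − f)/(H + s − 2f) = 560 × (2425.3 − 17) / (2425.3 + 560 − 2 × 17) = 560 × 2408.3 / 2951.3 ≈ 456.97 mm.

457 mm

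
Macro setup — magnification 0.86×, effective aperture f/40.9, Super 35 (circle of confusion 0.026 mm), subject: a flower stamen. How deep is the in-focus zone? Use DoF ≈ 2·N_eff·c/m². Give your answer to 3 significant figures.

2.88 mm

At magnification m, DoF ≈ 2·N_eff·c/m² = 2 × 40.9 × 0.026 / 0.86² = 2.127 / 0.7396 ≈ 2.88 mm.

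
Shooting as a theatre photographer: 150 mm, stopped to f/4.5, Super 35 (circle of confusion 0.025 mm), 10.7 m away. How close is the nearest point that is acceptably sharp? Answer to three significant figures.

10.2 m

Hyperfocal distance H = f²/(N·c) + f = 150²/(4.5 × 0.025) + 150 = 22500/0.1125 + 150 ≈ 200150.0 mm ≈ 200.2 m.
Near limit Dn = s·(H − f)/(H + s − 2f) = 10700 × (200150.0 − 150) / (200150.0 + 10700 − 2 × 150) = 10700 × 200000.0 / 210550.0 ≈ 10164 mm ≈ 10.2 m.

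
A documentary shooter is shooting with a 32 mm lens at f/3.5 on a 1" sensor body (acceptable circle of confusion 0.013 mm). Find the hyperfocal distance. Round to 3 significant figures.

22.5 m

Hyperfocal distance H = f²/(N·c) + f = 32²/(3.5 × 0.013) + 32 = 1024/0.0455 + 32 ≈ 22537.5 mm ≈ 22.5 m.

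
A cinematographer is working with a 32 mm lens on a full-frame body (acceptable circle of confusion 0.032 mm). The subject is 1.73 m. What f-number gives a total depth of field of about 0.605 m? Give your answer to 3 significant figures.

Write h = H − f = f²/(N·c). The thin-lens limits are Dn = s·h/(h + (s−f)) and Df = s·h/(h − (s−f)), so DoF = Df − Dn = 2·s·(s−f)·h / (h² − (s−f)²).
That is a quadratic in h: DoF·h² − 2·s·(s−f)·h − DoF·(s−f)² = 0 ⇒ h = (s−f)·(s + √(s² + DoF²)) / DoF = 1698 × (1730 + √(1730² + 605²)) / 605 = 1698 × (1730 + 1832.74) / 605 ≈ 9999.2 mm.
Then N = f²/(c·h) = 32² / (0.032 × 9999.2) = 1024 / 319.98 ≈ 3.20.

f/3.20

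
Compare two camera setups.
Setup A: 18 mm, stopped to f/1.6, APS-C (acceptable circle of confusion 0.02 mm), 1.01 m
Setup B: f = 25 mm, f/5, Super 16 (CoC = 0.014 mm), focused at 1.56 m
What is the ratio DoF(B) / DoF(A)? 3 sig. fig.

Setup A: H = 18²/(1.6×0.02) + 18 ≈ 10143.0 mm; DoF = Df − Dn = 1119.70 − 919.87 ≈ 199.83 mm.
Setup B: H = 25²/(5×0.014) + 25 ≈ 8953.6 mm; DoF = Df − Dn = 1883.88 − 1331.15 ≈ 552.73 mm.
Ratio = 552.73 / 199.83 ≈ 2.77.

2.77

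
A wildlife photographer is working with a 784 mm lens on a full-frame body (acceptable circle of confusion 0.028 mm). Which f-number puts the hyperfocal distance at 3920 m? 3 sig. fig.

f/5.60

Rearrange H = f²/(N·c) + f for N: N = f² / ((H − f)·c).
N = 784² / ((3920000 − 784) × 0.028) = 614656 / 109738 ≈ 5.60.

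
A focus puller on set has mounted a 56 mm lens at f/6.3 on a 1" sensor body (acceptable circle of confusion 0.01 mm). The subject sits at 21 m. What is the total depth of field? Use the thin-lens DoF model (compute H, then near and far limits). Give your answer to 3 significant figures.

Hyperfocal distance H = f²/(N·c) + f = 56²/(6.3 × 0.01) + 56 = 3136/0.063 + 56 ≈ 49833.8 mm ≈ 49.83 m.
Near limit Dn = s·(H − f)/(H + s − 2f) = 21000 × (49833.8 − 56) / (49833.8 + 21000 − 2 × 56) = 21000 × 49777.8 / 70721.8 ≈ 14781 mm.
Far limit Df = s·(H − f)/(H − s) = 21000 × (49833.8 − 56) / (49833.8 − 21000) = 21000 × 49777.8 / 28833.8 ≈ 36254 mm.
Depth of field = Df − Dn = 36254 − 14781 ≈ 21473 mm ≈ 21.5 m.

21.5 m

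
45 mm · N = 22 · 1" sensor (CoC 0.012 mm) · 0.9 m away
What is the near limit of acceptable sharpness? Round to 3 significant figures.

0.810 m

Hyperfocal distance H = f²/(N·c) + f = 45²/(22 × 0.012) + 45 = 2025/0.264 + 45 ≈ 7715.5 mm ≈ 7.715 m.
Near limit Dn = s·(H − f)/(H + s − 2f) = 900 × (7715.5 − 45) / (7715.5 + 900 − 2 × 45) = 900 × 7670.5 / 8525.5 ≈ 809.74 mm ≈ 0.810 m.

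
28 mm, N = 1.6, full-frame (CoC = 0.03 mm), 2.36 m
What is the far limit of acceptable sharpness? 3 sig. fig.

2.75 m

Hyperfocal distance H = f²/(N·c) + f = 28²/(1.6 × 0.03) + 28 = 784/0.048 + 28 ≈ 16361.3 mm ≈ 16.36 m.
Far limit Df = s·(H − f)/(H − s) = 2360 × (16361.3 − 28) / (16361.3 − 2360) = 2360 × 16333.3 / 14001.3 ≈ 2753.1 mm ≈ 2.75 m.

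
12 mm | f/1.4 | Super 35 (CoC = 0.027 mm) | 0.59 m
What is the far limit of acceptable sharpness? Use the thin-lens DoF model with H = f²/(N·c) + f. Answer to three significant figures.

0.696 m

Hyperfocal distance H = f²/(N·c) + f = 12²/(1.4 × 0.027) + 12 = 144/0.0378 + 12 ≈ 3821.5 mm ≈ 3.822 m.
Far limit Df = s·(H − f)/(H − s) = 590 × (3821.5 − 12) / (3821.5 − 590) = 590 × 3809.5 / 3231.5 ≈ 695.53 mm ≈ 0.696 m.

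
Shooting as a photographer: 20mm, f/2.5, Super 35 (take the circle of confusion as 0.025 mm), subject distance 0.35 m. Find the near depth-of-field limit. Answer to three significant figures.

333 mm

Hyperfocal distance H = f²/(N·c) + f = 20²/(2.5 × 0.025) + 20 = 400/0.0625 + 20 ≈ 6420.0 mm ≈ 6.420 m.
Near limit Dn = s·(H − f)/(H + s − 2f) = 350 × (6420.0 − 20) / (6420.0 + 350 − 2 × 20) = 350 × 6400.0 / 6730.0 ≈ 332.84 mm.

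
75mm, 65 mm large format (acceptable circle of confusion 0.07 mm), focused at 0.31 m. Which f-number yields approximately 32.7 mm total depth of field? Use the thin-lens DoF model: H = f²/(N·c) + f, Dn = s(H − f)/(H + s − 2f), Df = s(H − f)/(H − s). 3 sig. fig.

Write h = H − f = f²/(N·c). The thin-lens limits are Dn = s·h/(h + (s−f)) and Df = s·h/(h − (s−f)), so DoF = Df − Dn = 2·s·(s−f)·h / (h² − (s−f)²).
That is a quadratic in h: DoF·h² − 2·s·(s−f)·h − DoF·(s−f)² = 0 ⇒ h = (s−f)·(s + √(s² + DoF²)) / DoF = 235 × (310 + √(310² + 32.7²)) / 32.7 = 235 × (310 + 311.720) / 32.7 ≈ 4468.0 mm.
Then N = f²/(c·h) = 75² / (0.07 × 4468.0) = 5625 / 312.76 ≈ 18.

f/18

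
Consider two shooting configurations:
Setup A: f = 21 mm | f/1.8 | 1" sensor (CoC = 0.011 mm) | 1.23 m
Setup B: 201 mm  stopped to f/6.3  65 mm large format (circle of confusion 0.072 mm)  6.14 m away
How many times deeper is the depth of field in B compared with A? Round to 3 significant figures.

Setup A: H = 21²/(1.8×0.011) + 21 ≈ 22293.7 mm; DoF = Df − Dn = 1300.60 − 1166.67 ≈ 133.93 mm.
Setup B: H = 201²/(6.3×0.072) + 201 ≈ 89268.5 mm; DoF = Df − Dn = 6578.66 − 5756.18 ≈ 822.48 mm.
Ratio = 822.48 / 133.93 ≈ 6.14.

6.14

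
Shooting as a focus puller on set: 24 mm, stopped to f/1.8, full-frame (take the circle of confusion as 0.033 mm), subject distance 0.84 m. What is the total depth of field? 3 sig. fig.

142 mm

Hyperfocal distance H = f²/(N·c) + f = 24²/(1.8 × 0.033) + 24 = 576/0.0594 + 24 ≈ 9721.0 mm ≈ 9.721 m.
Near limit Dn = s·(H − f)/(H + s − 2f) = 840 × (9721.0 − 24) / (9721.0 + 840 − 2 × 24) = 840 × 9697.0 / 10513.0 ≈ 774.80 mm.
Far limit Df = s·(H − f)/(H − s) = 840 × (9721.0 − 24) / (9721.0 − 840) = 840 × 9697.0 / 8881.0 ≈ 917.18 mm.
Depth of field = Df − Dn = 917.18 − 774.80 ≈ 142.38 mm.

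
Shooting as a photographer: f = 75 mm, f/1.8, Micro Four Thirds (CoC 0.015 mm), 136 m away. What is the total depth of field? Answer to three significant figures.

309 m

Hyperfocal distance H = f²/(N·c) + f = 75²/(1.8 × 0.015) + 75 = 5625/0.027 + 75 ≈ 208408.3 mm ≈ 208.4 m.
Near limit Dn = s·(H − f)/(H + s − 2f) = 136000 × (208408.3 − 75) / (208408.3 + 136000 − 2 × 75) = 136000 × 208333.3 / 344258.3 ≈ 82303 mm.
Far limit Df = s·(H − f)/(H − s) = 136000 × (208408.3 − 75) / (208408.3 − 136000) = 136000 × 208333.3 / 72408.3 ≈ 391299 mm.
Depth of field = Df − Dn = 391299 − 82303 ≈ 308996 mm ≈ 309 m.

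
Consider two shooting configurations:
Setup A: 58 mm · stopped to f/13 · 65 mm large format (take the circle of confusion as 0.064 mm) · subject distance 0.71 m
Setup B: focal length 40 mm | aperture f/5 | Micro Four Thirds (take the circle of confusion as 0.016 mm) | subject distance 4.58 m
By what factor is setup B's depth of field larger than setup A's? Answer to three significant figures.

Setup A: H = 58²/(13×0.064) + 58 ≈ 4101.3 mm; DoF = Df − Dn = 846.50 − 611.41 ≈ 235.09 mm.
Setup B: H = 40²/(5×0.016) + 40 ≈ 20040.0 mm; DoF = Df − Dn = 5925.0 − 3732.7 ≈ 2192.3 mm.
Ratio = 2192.3 / 235.09 ≈ 9.33.

9.33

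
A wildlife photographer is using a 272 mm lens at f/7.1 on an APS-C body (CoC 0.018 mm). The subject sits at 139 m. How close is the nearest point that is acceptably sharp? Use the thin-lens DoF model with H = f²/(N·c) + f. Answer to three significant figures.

Hyperfocal distance H = f²/(N·c) + f = 272²/(7.1 × 0.018) + 272 = 73984/0.1278 + 272 ≈ 579176.5 mm ≈ 579.2 m.
Near limit Dn = s·(H − f)/(H + s − 2f) = 139000 × (579176.5 − 272) / (579176.5 + 139000 − 2 × 272) = 139000 × 578904.5 / 717632.5 ≈ 112129 mm ≈ 112 m.

112 m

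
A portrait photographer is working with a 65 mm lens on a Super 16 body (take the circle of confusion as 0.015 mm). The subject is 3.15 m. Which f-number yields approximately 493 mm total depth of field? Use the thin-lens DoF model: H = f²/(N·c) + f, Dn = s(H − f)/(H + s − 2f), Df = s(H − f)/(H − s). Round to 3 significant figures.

Write h = H − f = f²/(N·c). The thin-lens limits are Dn = s·h/(h + (s−f)) and Df = s·h/(h − (s−f)), so DoF = Df − Dn = 2·s·(s−f)·h / (h² − (s−f)²).
That is a quadratic in h: DoF·h² − 2·s·(s−f)·h − DoF·(s−f)² = 0 ⇒ h = (s−f)·(s + √(s² + DoF²)) / DoF = 3085 × (3150 + √(3150² + 493²)) / 493 = 3085 × (3150 + 3188.35) / 493 ≈ 39663 mm.
Then N = f²/(c·h) = 65² / (0.015 × 39663) = 4225 / 594.94 ≈ 7.10.

f/7.10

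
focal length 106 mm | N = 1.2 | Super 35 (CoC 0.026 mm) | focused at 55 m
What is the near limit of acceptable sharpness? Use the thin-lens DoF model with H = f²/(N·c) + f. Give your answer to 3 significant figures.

47.7 m

Hyperfocal distance H = f²/(N·c) + f = 106²/(1.2 × 0.026) + 106 = 11236/0.0312 + 106 ≈ 360234.2 mm ≈ 360.2 m.
Near limit Dn = s·(H − f)/(H + s − 2f) = 55000 × (360234.2 − 106) / (360234.2 + 55000 − 2 × 106) = 55000 × 360128.2 / 415022.2 ≈ 47725 mm ≈ 47.7 m.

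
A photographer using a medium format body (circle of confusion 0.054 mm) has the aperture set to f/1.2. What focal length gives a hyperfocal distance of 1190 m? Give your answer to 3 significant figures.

From H = f²/(N·c) + f, with f ≪ H: f ≈ √(H·N·c) = √(1190000 × 1.2 × 0.054) = √77112 ≈ 277.7 mm.
The +f correction barely moves this — solving exactly, f² + N·c·f − N·c·H = 0 ⇒ f = (−N·c + √((N·c)² + 4·N·c·H))/2 = (−0.0648 + √308448)/2 ≈ 277.66 mm, so f ≈ 278 mm.

278 mm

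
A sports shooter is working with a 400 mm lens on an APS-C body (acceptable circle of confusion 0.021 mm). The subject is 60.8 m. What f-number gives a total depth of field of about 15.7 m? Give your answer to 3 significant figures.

Write h = H − f = f²/(N·c). The thin-lens limits are Dn = s·h/(h + (s−f)) and Df = s·h/(h − (s−f)), so DoF = Df − Dn = 2·s·(s−f)·h / (h² − (s−f)²).
That is a quadratic in h: DoF·h² − 2·s·(s−f)·h − DoF·(s−f)² = 0 ⇒ h = (s−f)·(s + √(s² + DoF²)) / DoF = 60400 × (60800 + √(60800² + 15700²)) / 15700 = 60400 × (60800 + 62794.3) / 15700 ≈ 475484 mm.
Then N = f²/(c·h) = 400² / (0.021 × 475484) = 160000 / 9985.2 ≈ 16.

f/16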